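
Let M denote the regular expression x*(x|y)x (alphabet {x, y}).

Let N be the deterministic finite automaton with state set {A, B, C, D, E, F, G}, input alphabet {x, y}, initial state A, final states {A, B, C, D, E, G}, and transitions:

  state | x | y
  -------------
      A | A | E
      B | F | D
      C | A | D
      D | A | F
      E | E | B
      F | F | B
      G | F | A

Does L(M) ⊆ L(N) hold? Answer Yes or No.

Converting the expression M to a DFA (subset construction, then merging equivalent states) gives the minimal DFA with states {m0, m1, m2, m3, m4, m5}, start state m0, accepting states {m3, m4} and transitions m0: x→m1, y→m2; m1: x→m3, y→m2; m2: x→m4, y→m5; m3: x→m3, y→m2; m4: x→m5, y→m5; m5: x→m5, y→m5.
Exploring the product automaton M × N from the start pair (m0, A), following both machines on each input symbol, reaches 10 state pairs: (m0, A), (m1, A), (m2, E), (m3, A), (m4, E), (m5, B), (m5, E), (m5, F), (m5, D), (m5, A).
M accepts in {m3, m4} and N accepts in {A, B, C, D, E, G}. The reachable pairs whose M-component is accepting are (m3, A), (m4, E); in each of them the N-component is accepting too, so the product for L(M) \ L(N) (M-component accepting, N-component rejecting) has no reachable accepting pair and the difference is empty.
Hence every string in L(M) is also in L(N).

Yes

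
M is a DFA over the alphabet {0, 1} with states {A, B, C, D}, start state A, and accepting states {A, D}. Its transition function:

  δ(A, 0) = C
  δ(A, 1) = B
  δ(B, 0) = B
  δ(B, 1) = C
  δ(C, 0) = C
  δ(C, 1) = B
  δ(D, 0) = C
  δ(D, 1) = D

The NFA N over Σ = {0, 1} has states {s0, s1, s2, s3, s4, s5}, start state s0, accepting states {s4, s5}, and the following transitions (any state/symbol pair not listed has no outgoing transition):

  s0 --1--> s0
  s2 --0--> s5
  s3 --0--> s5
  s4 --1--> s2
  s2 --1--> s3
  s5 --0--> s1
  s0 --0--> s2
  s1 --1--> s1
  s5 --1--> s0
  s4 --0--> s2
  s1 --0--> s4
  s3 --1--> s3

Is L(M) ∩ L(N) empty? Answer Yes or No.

Exploring the product automaton M × N from the start pair (A, s0), following both machines on each input symbol, reaches 13 state pairs: (A, s0), (C, s2), (B, s0), (C, s5), (B, s3), (B, s2), (C, s0), (C, s1), (B, s5), (C, s3), (C, s4), (B, s1), (B, s4).
M accepts in {A, D} and N accepts in {s4, s5}; no reachable pair has both components accepting, so no string drives both machines to acceptance simultaneously and L(M) ∩ L(N) = ∅.
So no string is accepted by both, and the intersection is empty.

Yes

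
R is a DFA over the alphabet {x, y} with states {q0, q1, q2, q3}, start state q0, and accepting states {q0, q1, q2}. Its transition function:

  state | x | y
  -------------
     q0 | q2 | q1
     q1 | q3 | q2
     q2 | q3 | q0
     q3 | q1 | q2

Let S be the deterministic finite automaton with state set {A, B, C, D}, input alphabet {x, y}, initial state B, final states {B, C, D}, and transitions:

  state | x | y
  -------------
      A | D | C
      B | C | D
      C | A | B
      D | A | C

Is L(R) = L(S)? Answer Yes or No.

Yes

Exploring the product automaton R × S from the start pair (q0, B), following both machines on each input symbol, reaches 4 state pairs: (q0, B), (q2, C), (q1, D), (q3, A).
R accepts in {q0, q1, q2} and S accepts in {B, C, D}. In every reachable pair the two components are either both accepting — (q0, B), (q2, C), (q1, D) — or both non-accepting, so no string is accepted by exactly one of the machines: L(R) \ L(S) and L(S) \ L(R) are both empty.
Hence every string is accepted by R iff it is accepted by S, and the two languages coincide.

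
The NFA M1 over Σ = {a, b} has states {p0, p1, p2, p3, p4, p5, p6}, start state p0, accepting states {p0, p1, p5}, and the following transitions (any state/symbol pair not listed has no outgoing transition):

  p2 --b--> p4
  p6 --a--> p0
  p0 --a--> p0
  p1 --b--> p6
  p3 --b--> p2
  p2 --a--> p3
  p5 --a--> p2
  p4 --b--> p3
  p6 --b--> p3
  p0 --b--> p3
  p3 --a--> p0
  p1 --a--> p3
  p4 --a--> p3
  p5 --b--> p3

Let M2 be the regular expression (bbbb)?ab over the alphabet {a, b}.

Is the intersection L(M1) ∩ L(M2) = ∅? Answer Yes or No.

Yes

Converting the expression M2 to a DFA (subset construction, then merging equivalent states) gives the minimal DFA with states {r0, r1, r2, r3, r4, r5, r6, r7}, start state r0, accepting states {r4} and transitions r0: a→r1, b→r2; r1: a→r3, b→r4; r2: a→r3, b→r5; r3: a→r3, b→r3; r4: a→r3, b→r3; r5: a→r3, b→r6; r6: a→r3, b→r7; r7: a→r1, b→r3.
Exploring the product automaton M1 × M2 from the start pair (p0, r0), following both machines on each input symbol, reaches 11 state pairs: (p0, r0), (p0, r1), (p3, r2), (p0, r3), (p3, r4), (p2, r5), (p3, r3), (p2, r3), (p4, r6), (p4, r3), (p3, r7).
M1 accepts in {p0, p1, p5} and M2 accepts in {r4}; no reachable pair has both components accepting, so no string drives both machines to acceptance simultaneously and L(M1) ∩ L(M2) = ∅.
So no string is accepted by both, and the intersection is empty.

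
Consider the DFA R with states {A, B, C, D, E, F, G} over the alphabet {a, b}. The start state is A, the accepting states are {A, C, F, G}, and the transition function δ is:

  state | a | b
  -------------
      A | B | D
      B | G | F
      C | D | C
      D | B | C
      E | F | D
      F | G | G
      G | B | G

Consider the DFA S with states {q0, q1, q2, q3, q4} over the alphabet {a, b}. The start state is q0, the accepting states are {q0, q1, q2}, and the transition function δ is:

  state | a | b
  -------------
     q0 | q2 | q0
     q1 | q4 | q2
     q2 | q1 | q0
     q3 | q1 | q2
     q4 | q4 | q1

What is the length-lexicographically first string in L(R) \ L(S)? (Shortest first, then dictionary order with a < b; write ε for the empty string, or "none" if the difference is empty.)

aaaa

The string aaaa is accepted by R but not by S.
No shorter string lies in the difference, and aaaa is the lexicographically first length-4 string in L(R) \ L(S).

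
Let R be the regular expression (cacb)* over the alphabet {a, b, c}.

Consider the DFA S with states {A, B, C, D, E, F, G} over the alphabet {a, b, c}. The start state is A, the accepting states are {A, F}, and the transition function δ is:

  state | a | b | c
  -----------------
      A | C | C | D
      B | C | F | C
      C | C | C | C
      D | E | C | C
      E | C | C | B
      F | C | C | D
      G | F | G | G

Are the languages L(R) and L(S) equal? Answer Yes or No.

Yes

Converting the expression R to a DFA (subset construction, then merging equivalent states) gives the minimal DFA with states {r0, r1, r2, r3, r4}, start state r0, accepting states {r0} and transitions r0: a→r1, b→r1, c→r2; r1: a→r1, b→r1, c→r1; r2: a→r3, b→r1, c→r1; r3: a→r1, b→r1, c→r4; r4: a→r1, b→r0, c→r1.
Exploring the product automaton R × S from the start pair (r0, A), following both machines on each input symbol, reaches 6 state pairs: (r0, A), (r1, C), (r2, D), (r3, E), (r4, B), (r0, F).
R accepts in {r0} and S accepts in {A, F}. In every reachable pair the two components are either both accepting — (r0, A), (r0, F) — or both non-accepting, so no string is accepted by exactly one of the machines: L(R) \ L(S) and L(S) \ L(R) are both empty.
Hence every string is accepted by R iff it is accepted by S, and the two languages coincide.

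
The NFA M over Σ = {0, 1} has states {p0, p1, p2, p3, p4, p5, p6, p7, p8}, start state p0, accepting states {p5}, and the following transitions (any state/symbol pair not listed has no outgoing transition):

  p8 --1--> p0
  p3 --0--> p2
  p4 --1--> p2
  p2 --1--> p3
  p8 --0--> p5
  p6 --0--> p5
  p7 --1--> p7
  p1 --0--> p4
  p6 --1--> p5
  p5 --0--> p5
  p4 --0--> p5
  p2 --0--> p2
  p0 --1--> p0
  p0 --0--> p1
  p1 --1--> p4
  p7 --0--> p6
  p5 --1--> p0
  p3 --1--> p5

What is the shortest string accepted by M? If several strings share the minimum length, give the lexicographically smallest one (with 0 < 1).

000

A breadth-first search from p0 reaches an accepting state first via the path p0 → p1 → p4 → p5 on input 000.
No string of length < 3 is accepted (BFS exhausts all shorter strings without reaching an accepting state), and 000 is the lexicographically least accepting string of length 3.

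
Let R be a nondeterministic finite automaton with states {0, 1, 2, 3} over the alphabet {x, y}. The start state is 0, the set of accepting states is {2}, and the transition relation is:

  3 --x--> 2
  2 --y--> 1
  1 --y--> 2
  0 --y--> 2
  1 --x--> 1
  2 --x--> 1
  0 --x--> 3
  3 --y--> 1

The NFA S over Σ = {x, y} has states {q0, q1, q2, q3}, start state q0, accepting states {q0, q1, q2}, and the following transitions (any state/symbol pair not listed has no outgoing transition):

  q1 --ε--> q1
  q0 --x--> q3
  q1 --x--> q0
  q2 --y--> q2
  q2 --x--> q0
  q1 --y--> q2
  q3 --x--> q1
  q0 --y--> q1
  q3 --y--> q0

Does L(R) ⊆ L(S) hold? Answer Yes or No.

Exploring the product automaton R × S from the start pair (0, q0), following both machines on each input symbol, reaches 9 state pairs: (0, q0), (3, q3), (2, q1), (1, q0), (1, q2), (1, q3), (2, q2), (1, q1), (2, q0).
R accepts in {2} and S accepts in {q0, q1, q2}. The reachable pairs whose R-component is accepting are (2, q1), (2, q2), (2, q0); in each of them the S-component is accepting too, so the product for L(R) \ L(S) (R-component accepting, S-component rejecting) has no reachable accepting pair and the difference is empty.
Hence every string in L(R) is also in L(S).

Yes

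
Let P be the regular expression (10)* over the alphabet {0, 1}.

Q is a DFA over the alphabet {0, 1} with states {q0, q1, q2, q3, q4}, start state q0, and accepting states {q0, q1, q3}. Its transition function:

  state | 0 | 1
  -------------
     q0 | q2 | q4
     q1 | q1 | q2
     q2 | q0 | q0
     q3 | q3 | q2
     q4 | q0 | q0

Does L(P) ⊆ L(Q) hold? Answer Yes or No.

Yes

Converting the expression P to a DFA (subset construction, then merging equivalent states) gives the minimal DFA with states {p0, p1, p2}, start state p0, accepting states {p0} and transitions p0: 0→p1, 1→p2; p1: 0→p1, 1→p1; p2: 0→p0, 1→p1.
Exploring the product automaton P × Q from the start pair (p0, q0), following both machines on each input symbol, reaches 5 state pairs: (p0, q0), (p1, q2), (p2, q4), (p1, q0), (p1, q4).
P accepts in {p0} and Q accepts in {q0, q1, q3}. The reachable pairs whose P-component is accepting are (p0, q0); in each of them the Q-component is accepting too, so the product for L(P) \ L(Q) (P-component accepting, Q-component rejecting) has no reachable accepting pair and the difference is empty.
Hence every string in L(P) is also in L(Q).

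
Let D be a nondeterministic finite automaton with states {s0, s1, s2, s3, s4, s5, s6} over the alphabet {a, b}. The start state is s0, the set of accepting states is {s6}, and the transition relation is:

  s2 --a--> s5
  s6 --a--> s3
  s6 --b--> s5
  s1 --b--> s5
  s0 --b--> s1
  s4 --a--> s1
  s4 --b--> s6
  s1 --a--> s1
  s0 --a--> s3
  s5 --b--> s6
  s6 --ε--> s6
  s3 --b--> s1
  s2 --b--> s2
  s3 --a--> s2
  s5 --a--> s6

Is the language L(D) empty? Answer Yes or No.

No

The string bba is accepted: the run s0 → s1 → s5 → s6 ends in the accepting state s6.
Since at least one string is accepted, L(D) is not empty.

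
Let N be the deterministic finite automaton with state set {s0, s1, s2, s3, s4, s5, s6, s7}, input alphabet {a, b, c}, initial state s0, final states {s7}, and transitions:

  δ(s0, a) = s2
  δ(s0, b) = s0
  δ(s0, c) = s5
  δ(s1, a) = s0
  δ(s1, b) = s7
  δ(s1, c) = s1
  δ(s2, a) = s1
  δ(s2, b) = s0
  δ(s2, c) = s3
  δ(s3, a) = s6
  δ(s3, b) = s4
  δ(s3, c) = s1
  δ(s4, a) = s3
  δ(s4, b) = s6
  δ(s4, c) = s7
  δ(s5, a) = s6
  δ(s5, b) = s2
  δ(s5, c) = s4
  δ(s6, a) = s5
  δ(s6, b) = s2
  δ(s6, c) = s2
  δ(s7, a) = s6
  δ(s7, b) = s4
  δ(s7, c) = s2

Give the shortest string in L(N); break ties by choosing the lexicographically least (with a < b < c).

aab

A breadth-first search from s0 reaches an accepting state first via the path s0 → s2 → s1 → s7 on input aab.
No string of length < 3 is accepted (BFS exhausts all shorter strings without reaching an accepting state), and aab is the lexicographically least accepting string of length 3.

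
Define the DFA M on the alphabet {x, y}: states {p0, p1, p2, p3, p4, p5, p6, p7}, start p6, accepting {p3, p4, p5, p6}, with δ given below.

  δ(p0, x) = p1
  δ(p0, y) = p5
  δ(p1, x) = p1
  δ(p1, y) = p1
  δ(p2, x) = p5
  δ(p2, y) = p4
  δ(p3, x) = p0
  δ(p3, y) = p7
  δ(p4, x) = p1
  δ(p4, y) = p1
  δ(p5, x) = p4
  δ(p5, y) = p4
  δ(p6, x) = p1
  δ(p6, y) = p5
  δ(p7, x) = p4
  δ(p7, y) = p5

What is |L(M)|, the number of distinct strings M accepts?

The useful subgraph on states {p4, p5, p6} is acyclic, so L(M) is finite; the longest accepting path visits 3 useful states, giving maximum string length 2.
Counting accepting paths from p6 by length: 1 of length 0, 1 of length 1, 2 of length 2. Total 4.

4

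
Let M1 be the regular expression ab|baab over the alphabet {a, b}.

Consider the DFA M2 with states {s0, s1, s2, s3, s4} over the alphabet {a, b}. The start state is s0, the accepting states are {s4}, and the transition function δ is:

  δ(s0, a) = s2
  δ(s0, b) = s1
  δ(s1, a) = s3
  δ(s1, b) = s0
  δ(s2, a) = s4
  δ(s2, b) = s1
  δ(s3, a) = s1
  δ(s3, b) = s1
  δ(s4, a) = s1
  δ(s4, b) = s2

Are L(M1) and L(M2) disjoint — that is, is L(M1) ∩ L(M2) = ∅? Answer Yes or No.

Converting the expression M1 to a DFA (subset construction, then merging equivalent states) gives the minimal DFA with states {r0, r1, r2, r3, r4, r5}, start state r0, accepting states {r4} and transitions r0: a→r1, b→r2; r1: a→r3, b→r4; r2: a→r5, b→r3; r3: a→r3, b→r3; r4: a→r3, b→r3; r5: a→r1, b→r3.
Exploring the product automaton M1 × M2 from the start pair (r0, s0), following both machines on each input symbol, reaches 12 state pairs: (r0, s0), (r1, s2), (r2, s1), (r3, s4), (r4, s1), (r5, s3), (r3, s0), (r3, s1), (r3, s2), (r3, s3), (r1, s1), (r4, s0).
M1 accepts in {r4} and M2 accepts in {s4}; no reachable pair has both components accepting, so no string drives both machines to acceptance simultaneously and L(M1) ∩ L(M2) = ∅.
So no string is accepted by both, and the intersection is empty.

Yes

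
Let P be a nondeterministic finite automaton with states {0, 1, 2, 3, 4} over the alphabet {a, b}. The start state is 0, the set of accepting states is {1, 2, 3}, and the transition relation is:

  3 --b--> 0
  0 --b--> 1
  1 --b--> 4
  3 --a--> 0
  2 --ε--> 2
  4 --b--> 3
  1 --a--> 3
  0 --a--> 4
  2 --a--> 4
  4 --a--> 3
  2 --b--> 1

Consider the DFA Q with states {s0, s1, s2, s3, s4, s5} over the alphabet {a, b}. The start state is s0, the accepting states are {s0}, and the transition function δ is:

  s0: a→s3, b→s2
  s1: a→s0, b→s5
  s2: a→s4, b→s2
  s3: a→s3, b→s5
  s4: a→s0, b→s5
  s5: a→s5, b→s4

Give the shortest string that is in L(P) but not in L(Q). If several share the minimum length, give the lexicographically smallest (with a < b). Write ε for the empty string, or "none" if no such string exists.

b

The string b is accepted by P but not by Q.
No shorter string lies in the difference, and b is the lexicographically first length-1 string in L(P) \ L(Q).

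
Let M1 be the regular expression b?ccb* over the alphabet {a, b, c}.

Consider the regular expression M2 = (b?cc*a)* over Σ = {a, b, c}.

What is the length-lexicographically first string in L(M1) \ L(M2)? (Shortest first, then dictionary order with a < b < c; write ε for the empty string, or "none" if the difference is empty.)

The string cc is accepted by M1 but not by M2.
No shorter string lies in the difference, and cc is the lexicographically first length-2 string in L(M1) \ L(M2).

cc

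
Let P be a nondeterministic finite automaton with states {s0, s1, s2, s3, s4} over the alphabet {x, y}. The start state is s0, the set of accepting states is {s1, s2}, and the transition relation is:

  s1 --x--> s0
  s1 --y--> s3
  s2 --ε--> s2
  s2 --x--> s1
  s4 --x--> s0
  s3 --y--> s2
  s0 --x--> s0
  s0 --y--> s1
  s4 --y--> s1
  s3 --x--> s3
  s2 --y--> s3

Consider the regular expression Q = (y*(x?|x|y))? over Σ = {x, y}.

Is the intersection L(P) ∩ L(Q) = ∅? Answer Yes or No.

No

The string y is accepted by both P and Q.
Hence L(P) ∩ L(Q) ≠ ∅.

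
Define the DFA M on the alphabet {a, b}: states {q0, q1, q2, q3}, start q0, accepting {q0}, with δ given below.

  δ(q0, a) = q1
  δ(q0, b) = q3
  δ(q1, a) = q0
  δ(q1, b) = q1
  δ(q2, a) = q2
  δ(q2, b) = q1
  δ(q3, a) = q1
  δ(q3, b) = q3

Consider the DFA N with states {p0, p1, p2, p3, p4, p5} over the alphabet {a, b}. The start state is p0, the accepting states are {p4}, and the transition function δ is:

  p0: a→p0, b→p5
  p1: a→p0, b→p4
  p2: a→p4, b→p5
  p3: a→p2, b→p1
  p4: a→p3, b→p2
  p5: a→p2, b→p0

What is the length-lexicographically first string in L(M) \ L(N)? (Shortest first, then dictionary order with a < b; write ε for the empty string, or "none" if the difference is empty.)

ε

The empty string ε is accepted by M but not by N.
Since ε is the unique shortest string, it is the required witness.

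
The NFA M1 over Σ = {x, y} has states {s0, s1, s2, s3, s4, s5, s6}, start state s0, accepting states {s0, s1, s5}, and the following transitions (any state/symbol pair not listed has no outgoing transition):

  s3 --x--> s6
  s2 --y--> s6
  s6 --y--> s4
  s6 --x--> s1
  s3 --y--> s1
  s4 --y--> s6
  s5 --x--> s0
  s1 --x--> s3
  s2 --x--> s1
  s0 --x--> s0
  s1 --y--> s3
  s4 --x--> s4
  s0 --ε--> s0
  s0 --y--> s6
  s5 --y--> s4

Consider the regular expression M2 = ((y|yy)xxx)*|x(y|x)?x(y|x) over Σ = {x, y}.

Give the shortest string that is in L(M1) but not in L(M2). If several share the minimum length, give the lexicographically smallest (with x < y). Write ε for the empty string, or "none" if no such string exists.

The string x is accepted by M1 but not by M2.
No shorter string lies in the difference, and x is the lexicographically first length-1 string in L(M1) \ L(M2).

x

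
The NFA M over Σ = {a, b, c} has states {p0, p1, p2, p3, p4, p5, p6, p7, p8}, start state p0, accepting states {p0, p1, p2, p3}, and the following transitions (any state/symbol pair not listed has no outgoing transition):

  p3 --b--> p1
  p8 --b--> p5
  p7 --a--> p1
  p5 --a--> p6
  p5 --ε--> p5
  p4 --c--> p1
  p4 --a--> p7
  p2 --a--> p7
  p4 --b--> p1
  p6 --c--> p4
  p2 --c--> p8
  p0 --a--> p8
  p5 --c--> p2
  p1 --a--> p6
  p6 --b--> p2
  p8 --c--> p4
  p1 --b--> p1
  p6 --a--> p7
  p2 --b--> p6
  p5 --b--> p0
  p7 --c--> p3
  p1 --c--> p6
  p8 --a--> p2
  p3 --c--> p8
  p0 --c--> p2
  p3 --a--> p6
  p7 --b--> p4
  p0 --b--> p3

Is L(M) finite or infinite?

infinite

State p8 is reachable from the start and can reach an accepting state, and it lies on the cycle p8 → p2 → p8.
Traversing that cycle any number of times yields accepted strings of unbounded length, so the language is infinite.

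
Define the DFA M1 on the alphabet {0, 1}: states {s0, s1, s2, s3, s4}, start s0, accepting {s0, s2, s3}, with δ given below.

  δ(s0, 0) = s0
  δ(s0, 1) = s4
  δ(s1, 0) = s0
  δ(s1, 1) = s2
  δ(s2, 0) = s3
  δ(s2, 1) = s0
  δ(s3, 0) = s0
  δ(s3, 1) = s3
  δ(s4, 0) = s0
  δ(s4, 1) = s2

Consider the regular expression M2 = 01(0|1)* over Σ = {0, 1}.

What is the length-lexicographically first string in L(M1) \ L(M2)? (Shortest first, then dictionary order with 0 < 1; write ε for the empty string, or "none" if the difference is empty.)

The empty string ε is accepted by M1 but not by M2.
Since ε is the unique shortest string, it is the required witness.

ε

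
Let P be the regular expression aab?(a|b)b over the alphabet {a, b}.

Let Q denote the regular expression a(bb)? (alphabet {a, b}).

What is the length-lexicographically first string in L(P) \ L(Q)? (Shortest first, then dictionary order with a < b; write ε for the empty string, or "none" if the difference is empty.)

The string aaab is accepted by P but not by Q.
No shorter string lies in the difference, and aaab is the lexicographically first length-4 string in L(P) \ L(Q).

aaab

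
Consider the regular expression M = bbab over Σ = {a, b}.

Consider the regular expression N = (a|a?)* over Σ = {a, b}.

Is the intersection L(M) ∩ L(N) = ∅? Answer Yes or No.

Converting the expression M to a DFA (subset construction, then merging equivalent states) gives the minimal DFA with states {m0, m1, m2, m3, m4, m5}, start state m0, accepting states {m5} and transitions m0: a→m1, b→m2; m1: a→m1, b→m1; m2: a→m1, b→m3; m3: a→m4, b→m1; m4: a→m1, b→m5; m5: a→m1, b→m1.
Converting the expression N to a DFA (subset construction, then merging equivalent states) gives the minimal DFA with states {n0, n1}, start state n0, accepting states {n0} and transitions n0: a→n0, b→n1; n1: a→n1, b→n1.
Exploring the product automaton M × N from the start pair (m0, n0), following both machines on each input symbol, reaches 7 state pairs: (m0, n0), (m1, n0), (m2, n1), (m1, n1), (m3, n1), (m4, n1), (m5, n1).
M accepts in {m5} and N accepts in {n0}; no reachable pair has both components accepting, so no string drives both machines to acceptance simultaneously and L(M) ∩ L(N) = ∅.
So no string is accepted by both, and the intersection is empty.

Yes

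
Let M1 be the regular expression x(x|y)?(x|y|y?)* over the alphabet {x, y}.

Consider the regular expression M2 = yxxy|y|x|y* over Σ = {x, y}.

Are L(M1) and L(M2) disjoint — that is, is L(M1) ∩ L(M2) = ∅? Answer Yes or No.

The string x is accepted by both M1 and M2.
Hence L(M1) ∩ L(M2) ≠ ∅.

No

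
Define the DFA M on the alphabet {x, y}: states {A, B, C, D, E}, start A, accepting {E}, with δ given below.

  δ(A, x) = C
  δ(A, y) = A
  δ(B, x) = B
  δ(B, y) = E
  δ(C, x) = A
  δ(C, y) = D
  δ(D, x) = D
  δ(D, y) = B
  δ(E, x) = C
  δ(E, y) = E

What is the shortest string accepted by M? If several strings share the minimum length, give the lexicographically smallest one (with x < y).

A breadth-first search from A reaches an accepting state first via the path A → C → D → B → E on input xyyy.
No string of length < 4 is accepted (BFS exhausts all shorter strings without reaching an accepting state), and xyyy is the lexicographically least accepting string of length 4.

xyyy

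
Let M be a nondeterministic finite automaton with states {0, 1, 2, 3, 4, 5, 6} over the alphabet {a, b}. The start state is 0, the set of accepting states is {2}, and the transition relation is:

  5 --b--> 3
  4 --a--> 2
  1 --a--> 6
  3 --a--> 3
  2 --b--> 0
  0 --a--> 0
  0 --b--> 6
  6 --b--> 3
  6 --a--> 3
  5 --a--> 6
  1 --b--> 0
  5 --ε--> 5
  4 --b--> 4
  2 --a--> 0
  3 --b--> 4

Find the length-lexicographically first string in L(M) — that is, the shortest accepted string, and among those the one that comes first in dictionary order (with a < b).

A breadth-first search from 0 reaches an accepting state first via the path 0 → 6 → 3 → 4 → 2 on input baba.
No string of length < 4 is accepted (BFS exhausts all shorter strings without reaching an accepting state), and baba is the lexicographically least accepting string of length 4.

baba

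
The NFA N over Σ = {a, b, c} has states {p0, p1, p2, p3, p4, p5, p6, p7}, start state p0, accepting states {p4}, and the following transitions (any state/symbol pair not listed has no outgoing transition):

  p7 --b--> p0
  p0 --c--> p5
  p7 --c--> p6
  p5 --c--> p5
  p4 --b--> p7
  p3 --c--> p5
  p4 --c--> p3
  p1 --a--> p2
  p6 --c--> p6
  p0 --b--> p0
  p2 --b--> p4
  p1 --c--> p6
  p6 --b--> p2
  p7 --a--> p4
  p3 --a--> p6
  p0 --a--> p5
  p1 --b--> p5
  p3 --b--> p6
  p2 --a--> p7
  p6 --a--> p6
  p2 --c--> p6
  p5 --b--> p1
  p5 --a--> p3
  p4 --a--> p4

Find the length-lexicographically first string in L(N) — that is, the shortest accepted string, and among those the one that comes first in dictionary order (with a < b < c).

A breadth-first search from p0 reaches an accepting state first via the path p0 → p5 → p1 → p2 → p4 on input abab.
No string of length < 4 is accepted (BFS exhausts all shorter strings without reaching an accepting state), and abab is the lexicographically least accepting string of length 4.

abab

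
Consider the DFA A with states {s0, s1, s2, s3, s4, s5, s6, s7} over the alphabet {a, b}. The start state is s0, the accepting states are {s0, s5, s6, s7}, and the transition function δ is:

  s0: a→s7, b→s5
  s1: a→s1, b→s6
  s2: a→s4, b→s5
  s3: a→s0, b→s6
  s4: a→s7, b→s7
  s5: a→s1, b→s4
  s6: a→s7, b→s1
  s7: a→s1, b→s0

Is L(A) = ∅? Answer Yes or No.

No

The empty string ε is accepted: the run s0 ends in the accepting state s0.
Since at least one string is accepted, L(A) is not empty.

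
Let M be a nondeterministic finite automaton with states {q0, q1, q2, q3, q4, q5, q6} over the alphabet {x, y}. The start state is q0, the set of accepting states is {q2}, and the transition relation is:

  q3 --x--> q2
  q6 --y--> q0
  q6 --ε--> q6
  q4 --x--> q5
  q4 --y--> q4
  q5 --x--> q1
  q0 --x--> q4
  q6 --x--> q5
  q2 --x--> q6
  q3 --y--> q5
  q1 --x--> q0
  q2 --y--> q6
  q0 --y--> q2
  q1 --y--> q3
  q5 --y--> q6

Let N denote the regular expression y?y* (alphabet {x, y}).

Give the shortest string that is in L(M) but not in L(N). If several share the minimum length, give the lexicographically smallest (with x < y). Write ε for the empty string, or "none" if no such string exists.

The string yxyy is accepted by M but not by N.
No shorter string lies in the difference, and yxyy is the lexicographically first length-4 string in L(M) \ L(N).

yxyy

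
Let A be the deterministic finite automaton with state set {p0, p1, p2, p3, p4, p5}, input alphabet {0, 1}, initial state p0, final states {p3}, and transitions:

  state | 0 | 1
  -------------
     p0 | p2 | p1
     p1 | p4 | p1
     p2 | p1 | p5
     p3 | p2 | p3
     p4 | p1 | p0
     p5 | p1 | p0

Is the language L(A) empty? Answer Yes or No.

The states reachable from the start state are {p0, p1, p2, p4, p5}.
None of the accepting states {p3} is reachable, so no string is accepted and L(A) = ∅.

Yes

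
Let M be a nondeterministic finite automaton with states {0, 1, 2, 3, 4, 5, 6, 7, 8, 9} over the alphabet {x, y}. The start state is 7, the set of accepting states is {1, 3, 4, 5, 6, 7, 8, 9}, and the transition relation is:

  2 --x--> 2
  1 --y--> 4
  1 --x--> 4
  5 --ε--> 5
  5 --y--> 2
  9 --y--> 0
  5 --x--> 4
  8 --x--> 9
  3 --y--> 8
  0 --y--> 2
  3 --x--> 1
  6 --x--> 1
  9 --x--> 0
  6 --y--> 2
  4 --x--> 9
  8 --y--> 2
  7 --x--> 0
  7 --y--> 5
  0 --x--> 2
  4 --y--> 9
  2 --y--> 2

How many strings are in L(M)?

The useful subgraph on states {4, 5, 7, 9} is acyclic, so L(M) is finite; the longest accepting path visits 4 useful states, giving maximum string length 3.
Counting accepting paths from 7 by length: 1 of length 0, 1 of length 1, 1 of length 2, 2 of length 3. Total 5.

5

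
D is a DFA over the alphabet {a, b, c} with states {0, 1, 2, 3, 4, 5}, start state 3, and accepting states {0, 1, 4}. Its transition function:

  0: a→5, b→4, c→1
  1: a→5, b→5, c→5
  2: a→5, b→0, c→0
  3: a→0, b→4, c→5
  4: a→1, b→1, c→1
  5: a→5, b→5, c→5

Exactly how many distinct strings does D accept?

10

The useful subgraph on states {0, 1, 3, 4} is acyclic, so L(D) is finite; the longest accepting path visits 4 useful states, giving maximum string length 3.
Counting accepting paths from 3 by length: 2 of length 1, 5 of length 2, 3 of length 3. Total 10.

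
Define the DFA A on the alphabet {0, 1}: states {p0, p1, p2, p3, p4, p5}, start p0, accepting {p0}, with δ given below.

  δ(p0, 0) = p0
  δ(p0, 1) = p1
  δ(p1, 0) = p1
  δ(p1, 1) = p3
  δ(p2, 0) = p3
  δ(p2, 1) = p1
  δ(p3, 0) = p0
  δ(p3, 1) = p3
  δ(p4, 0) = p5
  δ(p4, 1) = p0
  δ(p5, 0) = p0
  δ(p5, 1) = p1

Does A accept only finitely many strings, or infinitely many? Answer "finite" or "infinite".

infinite

State p0 is reachable from the start and can reach an accepting state, and it lies on the cycle p0 → p0.
Traversing that cycle any number of times yields accepted strings of unbounded length, so the language is infinite.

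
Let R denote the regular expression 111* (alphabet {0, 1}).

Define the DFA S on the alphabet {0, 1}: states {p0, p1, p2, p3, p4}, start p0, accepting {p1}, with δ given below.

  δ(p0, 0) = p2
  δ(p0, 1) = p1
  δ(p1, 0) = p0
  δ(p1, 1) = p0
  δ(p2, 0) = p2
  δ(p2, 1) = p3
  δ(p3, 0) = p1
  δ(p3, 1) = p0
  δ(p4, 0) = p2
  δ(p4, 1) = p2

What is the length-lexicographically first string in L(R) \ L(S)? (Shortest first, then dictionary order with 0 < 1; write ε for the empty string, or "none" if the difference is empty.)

11

The string 11 is accepted by R but not by S.
No shorter string lies in the difference, and 11 is the lexicographically first length-2 string in L(R) \ L(S).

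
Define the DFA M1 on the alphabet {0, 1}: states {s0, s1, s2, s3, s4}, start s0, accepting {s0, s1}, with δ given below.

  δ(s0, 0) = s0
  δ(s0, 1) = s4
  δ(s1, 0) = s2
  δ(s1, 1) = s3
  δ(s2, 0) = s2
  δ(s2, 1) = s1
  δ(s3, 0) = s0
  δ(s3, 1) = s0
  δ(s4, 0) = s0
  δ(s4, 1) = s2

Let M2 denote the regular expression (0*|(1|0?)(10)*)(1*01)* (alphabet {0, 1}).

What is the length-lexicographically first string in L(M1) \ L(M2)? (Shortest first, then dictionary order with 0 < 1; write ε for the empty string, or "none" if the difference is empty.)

100

The string 100 is accepted by M1 but not by M2.
No shorter string lies in the difference, and 100 is the lexicographically first length-3 string in L(M1) \ L(M2).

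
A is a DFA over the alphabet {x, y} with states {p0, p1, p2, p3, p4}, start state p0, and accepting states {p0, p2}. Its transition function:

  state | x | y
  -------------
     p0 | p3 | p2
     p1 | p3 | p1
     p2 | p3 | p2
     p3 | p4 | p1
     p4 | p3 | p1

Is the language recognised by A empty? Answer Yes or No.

The empty string ε is accepted: the run p0 ends in the accepting state p0.
Since at least one string is accepted, L(A) is not empty.

No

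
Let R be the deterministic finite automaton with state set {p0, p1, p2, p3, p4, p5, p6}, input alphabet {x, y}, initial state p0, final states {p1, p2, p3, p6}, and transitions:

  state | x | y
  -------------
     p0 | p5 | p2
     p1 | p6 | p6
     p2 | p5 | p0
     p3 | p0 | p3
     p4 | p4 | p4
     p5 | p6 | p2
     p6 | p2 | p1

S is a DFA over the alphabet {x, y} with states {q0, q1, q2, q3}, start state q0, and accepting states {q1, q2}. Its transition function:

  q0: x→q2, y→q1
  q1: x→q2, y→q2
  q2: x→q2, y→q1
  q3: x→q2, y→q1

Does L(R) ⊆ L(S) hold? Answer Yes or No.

Exploring the product automaton R × S from the start pair (p0, q0), following both machines on each input symbol, reaches 8 state pairs: (p0, q0), (p5, q2), (p2, q1), (p6, q2), (p0, q2), (p2, q2), (p1, q1), (p0, q1).
R accepts in {p1, p2, p3, p6} and S accepts in {q1, q2}. The reachable pairs whose R-component is accepting are (p2, q1), (p6, q2), (p2, q2), (p1, q1); in each of them the S-component is accepting too, so the product for L(R) \ L(S) (R-component accepting, S-component rejecting) has no reachable accepting pair and the difference is empty.
Hence every string in L(R) is also in L(S).

Yes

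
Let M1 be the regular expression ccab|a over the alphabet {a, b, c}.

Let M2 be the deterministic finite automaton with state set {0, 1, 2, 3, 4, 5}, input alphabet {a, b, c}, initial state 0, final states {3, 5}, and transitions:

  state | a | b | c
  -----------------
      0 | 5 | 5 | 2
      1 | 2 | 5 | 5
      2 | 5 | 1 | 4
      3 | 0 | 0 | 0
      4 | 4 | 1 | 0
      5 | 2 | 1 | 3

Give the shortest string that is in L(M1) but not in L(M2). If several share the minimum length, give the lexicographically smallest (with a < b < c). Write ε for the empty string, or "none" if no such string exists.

The string ccab is accepted by M1 but not by M2.
No shorter string lies in the difference, and ccab is the lexicographically first length-4 string in L(M1) \ L(M2).

ccab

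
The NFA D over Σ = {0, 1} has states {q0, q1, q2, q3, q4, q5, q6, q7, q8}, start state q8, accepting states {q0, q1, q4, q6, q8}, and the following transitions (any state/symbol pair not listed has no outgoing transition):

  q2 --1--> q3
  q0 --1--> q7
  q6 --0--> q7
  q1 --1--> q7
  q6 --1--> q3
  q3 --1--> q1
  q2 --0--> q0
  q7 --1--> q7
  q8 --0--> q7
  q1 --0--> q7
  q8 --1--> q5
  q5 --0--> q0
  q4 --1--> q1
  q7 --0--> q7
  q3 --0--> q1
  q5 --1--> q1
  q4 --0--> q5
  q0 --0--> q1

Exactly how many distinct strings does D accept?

4

The useful subgraph on states {q0, q1, q5, q8} is acyclic, so L(D) is finite; the longest accepting path visits 4 useful states, giving maximum string length 3.
Counting accepting paths from q8 by length: 1 of length 0, 2 of length 2, 1 of length 3. Total 4.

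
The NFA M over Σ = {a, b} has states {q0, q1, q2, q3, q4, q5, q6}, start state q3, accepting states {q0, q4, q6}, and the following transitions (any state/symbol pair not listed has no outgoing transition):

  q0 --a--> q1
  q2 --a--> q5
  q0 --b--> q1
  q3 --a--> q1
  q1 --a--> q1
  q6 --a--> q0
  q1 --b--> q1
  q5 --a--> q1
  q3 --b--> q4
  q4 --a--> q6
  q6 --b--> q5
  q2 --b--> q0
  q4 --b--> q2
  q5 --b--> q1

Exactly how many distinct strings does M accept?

The useful subgraph on states {q0, q2, q3, q4, q6} is acyclic, so L(M) is finite; the longest accepting path visits 4 useful states, giving maximum string length 3.
Counting accepting paths from q3 by length: 1 of length 1, 1 of length 2, 2 of length 3. Total 4.

4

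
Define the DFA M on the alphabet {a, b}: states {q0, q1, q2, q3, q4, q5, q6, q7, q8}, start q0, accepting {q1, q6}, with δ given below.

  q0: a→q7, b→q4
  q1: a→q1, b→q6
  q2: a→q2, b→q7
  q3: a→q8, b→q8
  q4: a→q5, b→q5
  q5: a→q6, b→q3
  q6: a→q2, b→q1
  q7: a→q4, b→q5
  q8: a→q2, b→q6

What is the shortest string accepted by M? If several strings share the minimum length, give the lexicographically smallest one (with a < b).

A breadth-first search from q0 reaches an accepting state first via the path q0 → q7 → q5 → q6 on input aba.
No string of length < 3 is accepted (BFS exhausts all shorter strings without reaching an accepting state), and aba is the lexicographically least accepting string of length 3.

aba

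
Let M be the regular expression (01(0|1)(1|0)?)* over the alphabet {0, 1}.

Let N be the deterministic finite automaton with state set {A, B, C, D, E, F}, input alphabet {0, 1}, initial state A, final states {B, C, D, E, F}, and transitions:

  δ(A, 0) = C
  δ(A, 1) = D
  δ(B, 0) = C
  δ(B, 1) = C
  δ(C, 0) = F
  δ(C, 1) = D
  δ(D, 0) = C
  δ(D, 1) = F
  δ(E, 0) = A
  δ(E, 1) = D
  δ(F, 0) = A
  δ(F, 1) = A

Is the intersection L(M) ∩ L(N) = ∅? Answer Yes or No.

No

The string 010 is accepted by both M and N.
Hence L(M) ∩ L(N) ≠ ∅.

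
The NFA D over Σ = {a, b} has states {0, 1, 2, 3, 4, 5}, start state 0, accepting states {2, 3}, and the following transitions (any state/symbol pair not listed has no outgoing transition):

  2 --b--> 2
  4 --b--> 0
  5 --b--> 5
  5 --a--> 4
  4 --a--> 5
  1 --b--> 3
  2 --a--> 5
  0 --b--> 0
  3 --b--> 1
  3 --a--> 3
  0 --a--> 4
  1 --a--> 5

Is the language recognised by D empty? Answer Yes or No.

The states reachable from the start state are {0, 4, 5}.
None of the accepting states {2, 3} is reachable, so no string is accepted and L(D) = ∅.

Yes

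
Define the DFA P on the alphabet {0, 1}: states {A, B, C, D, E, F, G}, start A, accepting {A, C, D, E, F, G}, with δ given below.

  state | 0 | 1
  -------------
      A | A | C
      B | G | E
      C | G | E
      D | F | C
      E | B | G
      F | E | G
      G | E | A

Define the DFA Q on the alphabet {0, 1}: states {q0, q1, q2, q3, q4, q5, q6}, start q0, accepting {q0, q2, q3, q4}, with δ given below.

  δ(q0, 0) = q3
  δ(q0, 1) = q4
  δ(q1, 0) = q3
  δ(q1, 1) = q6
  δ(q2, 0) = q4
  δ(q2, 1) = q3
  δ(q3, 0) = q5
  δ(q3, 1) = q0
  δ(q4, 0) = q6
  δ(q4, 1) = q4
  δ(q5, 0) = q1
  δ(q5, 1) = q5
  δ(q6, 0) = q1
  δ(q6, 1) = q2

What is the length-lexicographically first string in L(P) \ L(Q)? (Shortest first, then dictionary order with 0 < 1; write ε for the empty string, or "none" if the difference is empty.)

00

The string 00 is accepted by P but not by Q.
No shorter string lies in the difference, and 00 is the lexicographically first length-2 string in L(P) \ L(Q).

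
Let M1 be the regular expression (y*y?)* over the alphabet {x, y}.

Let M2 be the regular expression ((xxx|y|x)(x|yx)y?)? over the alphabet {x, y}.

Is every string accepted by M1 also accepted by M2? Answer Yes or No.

No

The string y is in L(M1) but not in L(M2).
So L(M1) ⊄ L(M2).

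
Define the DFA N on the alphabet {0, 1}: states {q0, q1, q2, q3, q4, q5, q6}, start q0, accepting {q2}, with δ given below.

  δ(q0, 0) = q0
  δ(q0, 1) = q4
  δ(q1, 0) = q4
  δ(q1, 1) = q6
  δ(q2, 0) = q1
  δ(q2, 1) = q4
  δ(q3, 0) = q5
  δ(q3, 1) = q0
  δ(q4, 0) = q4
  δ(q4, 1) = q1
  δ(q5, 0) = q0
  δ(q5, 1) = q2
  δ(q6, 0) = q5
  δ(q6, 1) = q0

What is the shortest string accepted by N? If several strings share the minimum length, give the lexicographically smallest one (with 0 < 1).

11101

A breadth-first search from q0 reaches an accepting state first via the path q0 → q4 → q1 → q6 → q5 → q2 on input 11101.
No string of length < 5 is accepted (BFS exhausts all shorter strings without reaching an accepting state), and 11101 is the lexicographically least accepting string of length 5.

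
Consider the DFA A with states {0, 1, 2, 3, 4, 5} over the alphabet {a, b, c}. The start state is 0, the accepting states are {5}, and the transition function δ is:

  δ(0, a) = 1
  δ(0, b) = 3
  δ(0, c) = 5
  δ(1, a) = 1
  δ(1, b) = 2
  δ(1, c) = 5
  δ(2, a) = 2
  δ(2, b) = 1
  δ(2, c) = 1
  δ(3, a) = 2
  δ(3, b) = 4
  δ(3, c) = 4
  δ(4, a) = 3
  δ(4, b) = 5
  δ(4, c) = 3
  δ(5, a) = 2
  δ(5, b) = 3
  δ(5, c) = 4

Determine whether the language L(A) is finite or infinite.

infinite

State 1 is reachable from the start and can reach an accepting state, and it lies on the cycle 1 → 1.
Traversing that cycle any number of times yields accepted strings of unbounded length, so the language is infinite.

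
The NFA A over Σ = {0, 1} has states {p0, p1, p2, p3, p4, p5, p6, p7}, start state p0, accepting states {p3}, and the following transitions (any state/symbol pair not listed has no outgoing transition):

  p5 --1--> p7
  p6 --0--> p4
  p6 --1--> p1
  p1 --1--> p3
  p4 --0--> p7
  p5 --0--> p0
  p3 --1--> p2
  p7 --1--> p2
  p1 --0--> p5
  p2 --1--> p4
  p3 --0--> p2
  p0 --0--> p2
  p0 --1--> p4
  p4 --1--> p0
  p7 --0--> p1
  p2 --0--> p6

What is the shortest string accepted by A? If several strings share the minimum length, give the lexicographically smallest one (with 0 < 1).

0011

A breadth-first search from p0 reaches an accepting state first via the path p0 → p2 → p6 → p1 → p3 on input 0011.
No string of length < 4 is accepted (BFS exhausts all shorter strings without reaching an accepting state), and 0011 is the lexicographically least accepting string of length 4.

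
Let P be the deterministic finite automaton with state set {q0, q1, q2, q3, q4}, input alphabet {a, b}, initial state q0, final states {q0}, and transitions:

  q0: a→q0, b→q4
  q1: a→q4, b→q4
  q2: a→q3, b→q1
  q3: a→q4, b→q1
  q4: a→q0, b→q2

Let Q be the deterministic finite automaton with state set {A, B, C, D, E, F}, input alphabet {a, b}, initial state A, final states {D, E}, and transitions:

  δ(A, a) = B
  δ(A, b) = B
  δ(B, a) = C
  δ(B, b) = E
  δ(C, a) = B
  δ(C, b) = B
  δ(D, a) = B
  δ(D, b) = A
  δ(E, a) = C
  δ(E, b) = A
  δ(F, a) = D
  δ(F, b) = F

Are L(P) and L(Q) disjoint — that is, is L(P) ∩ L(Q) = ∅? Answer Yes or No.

Exploring the product automaton P × Q from the start pair (q0, A), following both machines on each input symbol, reaches 15 state pairs: (q0, A), (q0, B), (q4, B), (q0, C), (q4, E), (q2, E), (q2, A), (q3, C), (q1, A), (q3, B), (q1, B), (q4, C), (q1, E), (q2, B), (q4, A).
P accepts in {q0} and Q accepts in {D, E}; no reachable pair has both components accepting, so no string drives both machines to acceptance simultaneously and L(P) ∩ L(Q) = ∅.
So no string is accepted by both, and the intersection is empty.

Yes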